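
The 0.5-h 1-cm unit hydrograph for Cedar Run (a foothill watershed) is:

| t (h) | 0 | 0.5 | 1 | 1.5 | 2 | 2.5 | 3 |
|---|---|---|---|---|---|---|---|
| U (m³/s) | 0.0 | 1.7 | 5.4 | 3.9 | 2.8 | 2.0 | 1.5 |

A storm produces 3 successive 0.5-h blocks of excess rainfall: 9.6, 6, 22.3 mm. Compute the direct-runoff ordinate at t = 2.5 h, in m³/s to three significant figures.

By discrete convolution, Q_j = Σ (P_i / 10 mm) · U_{j−i}.
At t = 2.5 h (j=5): Q = (9.6/10)·2.0 + (6/10)·2.8 + (22.3/10)·3.9 = 12.3 m³/s.

Q ≈ 12.3 m³/s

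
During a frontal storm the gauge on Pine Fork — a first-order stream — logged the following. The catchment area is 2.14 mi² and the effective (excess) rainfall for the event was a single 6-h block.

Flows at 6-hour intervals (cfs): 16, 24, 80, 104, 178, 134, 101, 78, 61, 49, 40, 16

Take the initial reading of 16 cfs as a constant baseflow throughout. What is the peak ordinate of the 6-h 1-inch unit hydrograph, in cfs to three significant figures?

U_p ≈ 54.1 cfs

Direct runoff: 0.0, 8.0, 64.0, 88.0, 162.0, 118.0, 85.0, 62.0, 45.0, 33.0, 24.0, 0.0 cfs; ΣQ_DR = 689.0 cfs, peak = 162.0 cfs.
Runoff depth d = ΣQ_DR·Δt / A = 689.0 × 21600 / (2.14 mi²) = 2.993 in.
The 1-inch UH is the DRH scaled by (1 in)/d, so U_p = 162.0 × 1/2.993 = 54.1 cfs.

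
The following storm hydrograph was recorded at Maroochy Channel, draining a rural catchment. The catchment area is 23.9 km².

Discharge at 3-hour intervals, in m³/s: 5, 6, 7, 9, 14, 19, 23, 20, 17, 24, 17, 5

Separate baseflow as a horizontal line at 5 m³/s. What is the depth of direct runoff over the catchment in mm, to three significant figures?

Direct runoff: 0.0, 1.0, 2.0, 4.0, 9.0, 14.0, 18.0, 15.0, 12.0, 19.0, 12.0, 0.0 m³/s; ΣQ_DR = 106.0 m³/s.
V = ΣQ_DR · Δt = 106.0 × 10800 s = 1.145 × 10^6 m³.
Over A = 23.9 km², depth = V / A = 47.9 mm.

d ≈ 47.9 mm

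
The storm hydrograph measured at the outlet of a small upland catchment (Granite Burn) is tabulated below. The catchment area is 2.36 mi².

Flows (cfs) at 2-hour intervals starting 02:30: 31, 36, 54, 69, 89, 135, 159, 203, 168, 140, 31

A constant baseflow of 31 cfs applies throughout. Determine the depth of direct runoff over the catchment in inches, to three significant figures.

Direct runoff: 0.0, 5.0, 23.0, 38.0, 58.0, 104.0, 128.0, 172.0, 137.0, 109.0, 0.0 cfs; ΣQ_DR = 774.0 cfs.
V = ΣQ_DR · Δt = 774.0 × 7200 s = 5.573 × 10^6 ft³.
Over A = 2.36 mi², depth = V / A = 1.02 in.

d ≈ 1.02 in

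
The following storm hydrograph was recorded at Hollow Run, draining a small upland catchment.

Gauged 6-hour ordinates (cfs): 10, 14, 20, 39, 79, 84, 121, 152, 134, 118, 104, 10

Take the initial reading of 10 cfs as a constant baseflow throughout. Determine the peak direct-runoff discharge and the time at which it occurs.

Subtracting baseflow gives direct-runoff ordinates: 0.0, 4.0, 10.0, 29.0, 69.0, 74.0, 111.0, 142.0, 124.0, 108.0, 94.0, 0.0 cfs.
The maximum is 142.0 cfs, occurring at the reading for t = 42 h.

Q_p = 142.0 cfs at t = 42 h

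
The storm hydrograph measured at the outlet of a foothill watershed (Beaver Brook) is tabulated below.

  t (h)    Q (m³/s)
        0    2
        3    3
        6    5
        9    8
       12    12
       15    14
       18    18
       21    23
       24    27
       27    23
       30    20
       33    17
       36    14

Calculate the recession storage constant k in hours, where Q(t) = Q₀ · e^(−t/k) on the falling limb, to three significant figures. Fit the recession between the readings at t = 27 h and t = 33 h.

k ≈ 19.8 h

On the falling limb, Q drops from 23 to 17 m³/s between t = 27 h and t = 33 h (Δt = 6 h).
k = −Δt / ln(Q₂/Q₁) = −6 / ln(17/23) = 19.8 h.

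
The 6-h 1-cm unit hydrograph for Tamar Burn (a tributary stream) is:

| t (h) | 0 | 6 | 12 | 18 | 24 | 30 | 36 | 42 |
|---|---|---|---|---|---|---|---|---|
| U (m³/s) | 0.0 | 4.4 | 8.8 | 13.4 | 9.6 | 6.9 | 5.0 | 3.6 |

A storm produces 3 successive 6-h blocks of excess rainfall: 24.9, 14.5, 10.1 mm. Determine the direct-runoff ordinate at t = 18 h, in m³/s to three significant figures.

By discrete convolution, Q_j = Σ (P_i / 10 mm) · U_{j−i}.
At t = 18 h (j=3): Q = (24.9/10)·13.4 + (14.5/10)·8.8 + (10.1/10)·4.4 = 50.6 m³/s.

Q ≈ 50.6 m³/s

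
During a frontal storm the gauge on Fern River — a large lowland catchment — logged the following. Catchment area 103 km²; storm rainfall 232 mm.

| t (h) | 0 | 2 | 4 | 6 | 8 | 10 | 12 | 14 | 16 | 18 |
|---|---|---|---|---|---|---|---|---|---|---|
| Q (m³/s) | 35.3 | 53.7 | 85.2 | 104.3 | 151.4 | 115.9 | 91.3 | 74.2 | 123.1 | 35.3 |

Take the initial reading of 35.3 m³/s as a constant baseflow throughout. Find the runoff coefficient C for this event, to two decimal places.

C ≈ 0.16

ΣQ_DR = 516.7 m³/s; V = ΣQ_DR·Δt = 3.720 × 10^6 m³.
Runoff depth d = V / A = 36.12 mm.
C = d / P = 36.12 / 232 = 0.16.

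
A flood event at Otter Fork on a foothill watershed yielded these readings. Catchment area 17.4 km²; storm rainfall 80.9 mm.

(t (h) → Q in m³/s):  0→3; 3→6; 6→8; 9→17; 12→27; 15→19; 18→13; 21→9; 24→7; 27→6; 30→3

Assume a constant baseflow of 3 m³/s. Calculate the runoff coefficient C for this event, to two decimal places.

ΣQ_DR = 85.00 m³/s; V = ΣQ_DR·Δt = 9.180 × 10^5 m³.
Runoff depth d = V / A = 52.76 mm.
C = d / P = 52.76 / 80.9 = 0.65.

C ≈ 0.65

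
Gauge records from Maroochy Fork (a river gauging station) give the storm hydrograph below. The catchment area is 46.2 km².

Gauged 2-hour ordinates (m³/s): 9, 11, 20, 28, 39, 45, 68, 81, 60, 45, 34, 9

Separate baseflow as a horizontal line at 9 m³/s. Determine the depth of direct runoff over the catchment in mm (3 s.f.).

Direct runoff: 0.0, 2.0, 11.0, 19.0, 30.0, 36.0, 59.0, 72.0, 51.0, 36.0, 25.0, 0.0 m³/s; ΣQ_DR = 341.0 m³/s.
V = ΣQ_DR · Δt = 341.0 × 7200 s = 2.455 × 10^6 m³.
Over A = 46.2 km², depth = V / A = 53.1 mm.

d ≈ 53.1 mm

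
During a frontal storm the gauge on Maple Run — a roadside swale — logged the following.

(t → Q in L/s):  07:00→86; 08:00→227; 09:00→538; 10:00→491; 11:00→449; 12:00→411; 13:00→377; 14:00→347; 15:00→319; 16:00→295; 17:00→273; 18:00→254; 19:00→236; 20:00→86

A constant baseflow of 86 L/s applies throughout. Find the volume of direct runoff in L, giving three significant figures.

V ≈ 1.15 × 10^7 L

Direct-runoff ordinates (Q − Q_b): 0.0, 141.0, 452.0, 405.0, 363.0, 325.0, 291.0, 261.0, 233.0, 209.0, 187.0, 168.0, 150.0, 0.0 L/s.
ΣQ_DR = 3185 L/s.
With Δt = 1 h = 3600 s, V = ΣQ_DR · Δt = 3185 × 3600 = 1.15 × 10^7 L.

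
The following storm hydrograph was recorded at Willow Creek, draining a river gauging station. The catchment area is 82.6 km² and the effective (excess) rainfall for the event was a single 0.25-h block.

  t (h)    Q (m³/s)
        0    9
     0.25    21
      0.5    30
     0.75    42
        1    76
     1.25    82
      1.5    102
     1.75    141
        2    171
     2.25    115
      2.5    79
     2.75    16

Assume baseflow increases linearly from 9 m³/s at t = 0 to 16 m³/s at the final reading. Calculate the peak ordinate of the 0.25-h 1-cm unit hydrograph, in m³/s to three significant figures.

Direct runoff: 0.00, 11.36, 19.73, 31.09, 64.45, 69.82, 89.18, 127.55, 156.91, 100.27, 63.64, 0.00 m³/s; ΣQ_DR = 734.0 m³/s, peak = 156.91 m³/s.
Runoff depth d = ΣQ_DR·Δt / A = 734.0 × 900 / (82.6 km²) = 7.998 mm.
The 1-cm UH is the DRH scaled by (10 mm)/d, so U_p = 156.91 × 10/7.998 = 196 m³/s.

U_p ≈ 196 m³/s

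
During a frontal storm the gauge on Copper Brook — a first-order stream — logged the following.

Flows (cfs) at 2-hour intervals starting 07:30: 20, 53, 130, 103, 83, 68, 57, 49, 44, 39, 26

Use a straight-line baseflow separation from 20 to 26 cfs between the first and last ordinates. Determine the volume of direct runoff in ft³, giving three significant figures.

V ≈ 3.02 × 10^6 ft³

Direct-runoff ordinates (Q − Q_b): 0.00, 32.40, 108.80, 81.20, 60.60, 45.00, 33.40, 24.80, 19.20, 13.60, 0.00 cfs.
ΣQ_DR = 419.0 cfs.
With Δt = 2 h = 7200 s, V = ΣQ_DR · Δt = 419.0 × 7200 = 3.02 × 10^6 ft³.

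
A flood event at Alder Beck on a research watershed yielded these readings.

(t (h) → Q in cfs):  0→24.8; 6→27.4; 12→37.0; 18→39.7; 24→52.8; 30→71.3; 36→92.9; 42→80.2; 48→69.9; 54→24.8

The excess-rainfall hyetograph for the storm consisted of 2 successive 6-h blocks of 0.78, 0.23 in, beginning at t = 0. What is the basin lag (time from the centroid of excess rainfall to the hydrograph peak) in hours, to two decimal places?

Centroid of excess rainfall: t_c = Σ P_i·t̄_i / ΣP_i = 4.3663 h (block centres at 3, 9 h).
Hydrograph peak occurs at t = 36 h, so basin lag t_L = 36 − 4.3663 = 31.63 h.

t_L ≈ 31.63 h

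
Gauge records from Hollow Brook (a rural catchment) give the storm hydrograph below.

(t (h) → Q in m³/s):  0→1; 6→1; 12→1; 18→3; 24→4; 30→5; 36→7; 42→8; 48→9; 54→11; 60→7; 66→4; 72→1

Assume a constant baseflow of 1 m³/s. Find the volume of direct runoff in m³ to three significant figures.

Direct-runoff ordinates (Q − Q_b): 0.0, 0.0, 0.0, 2.0, 3.0, 4.0, 6.0, 7.0, 8.0, 10.0, 6.0, 3.0, 0.0 m³/s.
ΣQ_DR = 49.00 m³/s.
With Δt = 6 h = 21600 s, V = ΣQ_DR · Δt = 49.00 × 21600 = 1.06 × 10^6 m³.

V ≈ 1.06 × 10^6 m³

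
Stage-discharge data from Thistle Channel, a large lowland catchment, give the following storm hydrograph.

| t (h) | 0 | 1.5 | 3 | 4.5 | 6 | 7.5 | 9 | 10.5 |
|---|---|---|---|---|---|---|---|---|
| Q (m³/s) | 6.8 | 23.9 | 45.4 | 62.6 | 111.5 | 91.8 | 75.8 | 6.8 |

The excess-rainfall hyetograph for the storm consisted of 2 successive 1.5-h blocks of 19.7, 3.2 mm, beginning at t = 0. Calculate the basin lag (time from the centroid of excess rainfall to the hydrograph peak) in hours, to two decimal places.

Centroid of excess rainfall: t_c = Σ P_i·t̄_i / ΣP_i = 0.9596 h (block centres at 0.75, 2.25 h).
Hydrograph peak occurs at t = 6 h, so basin lag t_L = 6 − 0.9596 = 5.04 h.

t_L ≈ 5.04 h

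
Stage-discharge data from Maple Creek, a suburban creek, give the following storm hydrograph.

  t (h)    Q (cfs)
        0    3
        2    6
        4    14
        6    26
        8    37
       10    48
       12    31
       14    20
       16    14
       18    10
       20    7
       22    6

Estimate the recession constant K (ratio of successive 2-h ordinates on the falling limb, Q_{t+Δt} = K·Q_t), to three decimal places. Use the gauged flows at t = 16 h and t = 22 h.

Using the recession-limb readings at t = 16 h and t = 22 h: Q falls from 14 to 6 cfs over 3 intervals.
K = (Q₂/Q₁)^(1/3) = (6/14)^(1/3) = 0.754.

K ≈ 0.754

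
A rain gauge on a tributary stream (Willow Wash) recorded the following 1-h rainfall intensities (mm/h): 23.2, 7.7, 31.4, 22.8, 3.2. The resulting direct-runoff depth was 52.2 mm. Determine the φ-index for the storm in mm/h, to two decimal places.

φ ≈ 8.40 mm/h

Only the 3 blocks with intensity above φ contribute runoff: 23.2, 31.4, 22.8 mm/h.
Σ(I−φ)·Δt = d  ⇒  (23.2+31.4+22.8 − 3φ)·1 = 52.2
φ = (77.40 − 52.2/1) / 3 = 8.40 mm/h.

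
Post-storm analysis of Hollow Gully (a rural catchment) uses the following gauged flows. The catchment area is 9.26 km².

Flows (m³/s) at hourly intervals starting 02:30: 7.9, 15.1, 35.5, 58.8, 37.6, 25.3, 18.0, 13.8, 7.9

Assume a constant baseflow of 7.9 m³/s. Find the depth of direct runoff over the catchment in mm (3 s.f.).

Direct runoff: 0.0, 7.2, 27.6, 50.9, 29.7, 17.4, 10.1, 5.9, 0.0 m³/s; ΣQ_DR = 148.8 m³/s.
V = ΣQ_DR · Δt = 148.8 × 3600 s = 5.357 × 10^5 m³.
Over A = 9.26 km², depth = V / A = 57.8 mm.

d ≈ 57.8 mm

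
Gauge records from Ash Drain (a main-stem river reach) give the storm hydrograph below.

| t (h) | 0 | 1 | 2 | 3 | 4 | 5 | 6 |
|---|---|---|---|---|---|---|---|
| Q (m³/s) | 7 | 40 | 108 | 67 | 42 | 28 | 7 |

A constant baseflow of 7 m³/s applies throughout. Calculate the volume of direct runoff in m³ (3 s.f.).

V ≈ 9.00 × 10^5 m³

Direct-runoff ordinates (Q − Q_b): 0.0, 33.0, 101.0, 60.0, 35.0, 21.0, 0.0 m³/s.
ΣQ_DR = 250.0 m³/s.
With Δt = 1 h = 3600 s, V = ΣQ_DR · Δt = 250.0 × 3600 = 9.00 × 10^5 m³.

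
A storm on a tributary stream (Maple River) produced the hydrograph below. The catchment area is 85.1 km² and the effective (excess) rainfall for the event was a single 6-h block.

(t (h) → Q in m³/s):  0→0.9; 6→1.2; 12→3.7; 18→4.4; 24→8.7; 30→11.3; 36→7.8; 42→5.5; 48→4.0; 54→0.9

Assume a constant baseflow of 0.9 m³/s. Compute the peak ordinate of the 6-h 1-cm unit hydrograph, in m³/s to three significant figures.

U_p ≈ 10.4 m³/s

Direct runoff: 0.0, 0.3, 2.8, 3.5, 7.8, 10.4, 6.9, 4.6, 3.1, 0.0 m³/s; ΣQ_DR = 39.40 m³/s, peak = 10.4 m³/s.
Runoff depth d = ΣQ_DR·Δt / A = 39.40 × 21600 / (85.1 km²) = 10.00 mm.
The 1-cm UH is the DRH scaled by (10 mm)/d, so U_p = 10.4 × 10/10.00 = 10.4 m³/s.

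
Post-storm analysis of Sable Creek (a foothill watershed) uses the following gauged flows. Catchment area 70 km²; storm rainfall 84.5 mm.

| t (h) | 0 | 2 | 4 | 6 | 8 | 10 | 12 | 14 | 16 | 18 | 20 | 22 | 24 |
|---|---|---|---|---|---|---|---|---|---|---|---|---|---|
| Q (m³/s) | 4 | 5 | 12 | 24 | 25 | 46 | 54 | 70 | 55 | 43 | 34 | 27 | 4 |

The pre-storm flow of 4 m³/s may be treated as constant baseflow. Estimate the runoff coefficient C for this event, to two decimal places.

ΣQ_DR = 351.0 m³/s; V = ΣQ_DR·Δt = 2.527 × 10^6 m³.
Runoff depth d = V / A = 36.10 mm.
C = d / P = 36.10 / 84.5 = 0.43.

C ≈ 0.43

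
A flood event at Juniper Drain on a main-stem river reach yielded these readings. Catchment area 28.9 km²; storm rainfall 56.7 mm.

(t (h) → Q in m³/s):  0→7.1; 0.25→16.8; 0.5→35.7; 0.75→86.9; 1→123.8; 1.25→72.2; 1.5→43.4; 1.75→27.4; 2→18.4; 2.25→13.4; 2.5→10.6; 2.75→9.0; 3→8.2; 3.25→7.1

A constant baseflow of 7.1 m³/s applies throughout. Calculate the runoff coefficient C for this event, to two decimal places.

C ≈ 0.21

ΣQ_DR = 380.6 m³/s; V = ΣQ_DR·Δt = 3.425 × 10^5 m³.
Runoff depth d = V / A = 11.85 mm.
C = d / P = 11.85 / 56.7 = 0.21.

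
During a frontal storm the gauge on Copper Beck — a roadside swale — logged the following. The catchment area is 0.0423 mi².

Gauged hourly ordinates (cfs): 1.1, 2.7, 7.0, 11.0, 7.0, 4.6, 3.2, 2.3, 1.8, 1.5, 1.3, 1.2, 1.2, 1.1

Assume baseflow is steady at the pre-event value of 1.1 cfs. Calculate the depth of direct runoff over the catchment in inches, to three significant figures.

Direct runoff: 0.0, 1.6, 5.9, 9.9, 5.9, 3.5, 2.1, 1.2, 0.7, 0.4, 0.2, 0.1, 0.1, 0.0 cfs; ΣQ_DR = 31.60 cfs.
V = ΣQ_DR · Δt = 31.60 × 3600 s = 1.138 × 10^5 ft³.
Over A = 0.0423 mi², depth = V / A = 1.16 in.

d ≈ 1.16 in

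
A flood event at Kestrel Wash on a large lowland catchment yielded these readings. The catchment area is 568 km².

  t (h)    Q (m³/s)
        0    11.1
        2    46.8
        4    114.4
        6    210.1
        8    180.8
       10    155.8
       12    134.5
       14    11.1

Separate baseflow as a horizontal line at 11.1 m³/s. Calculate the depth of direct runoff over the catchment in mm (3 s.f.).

d ≈ 9.83 mm

Direct runoff: 0.0, 35.7, 103.3, 199.0, 169.7, 144.7, 123.4, 0.0 m³/s; ΣQ_DR = 775.8 m³/s.
V = ΣQ_DR · Δt = 775.8 × 7200 s = 5.586 × 10^6 m³.
Over A = 568 km², depth = V / A = 9.83 mm.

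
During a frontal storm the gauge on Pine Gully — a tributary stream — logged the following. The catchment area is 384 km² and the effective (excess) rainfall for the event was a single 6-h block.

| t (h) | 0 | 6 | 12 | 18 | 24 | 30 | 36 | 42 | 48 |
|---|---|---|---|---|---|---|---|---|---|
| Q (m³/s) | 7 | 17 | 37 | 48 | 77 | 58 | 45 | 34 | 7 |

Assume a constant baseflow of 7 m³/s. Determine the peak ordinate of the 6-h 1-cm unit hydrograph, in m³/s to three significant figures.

U_p ≈ 46.6 m³/s

Direct runoff: 0.0, 10.0, 30.0, 41.0, 70.0, 51.0, 38.0, 27.0, 0.0 m³/s; ΣQ_DR = 267.0 m³/s, peak = 70.0 m³/s.
Runoff depth d = ΣQ_DR·Δt / A = 267.0 × 21600 / (384 km²) = 15.02 mm.
The 1-cm UH is the DRH scaled by (10 mm)/d, so U_p = 70.0 × 10/15.02 = 46.6 m³/s.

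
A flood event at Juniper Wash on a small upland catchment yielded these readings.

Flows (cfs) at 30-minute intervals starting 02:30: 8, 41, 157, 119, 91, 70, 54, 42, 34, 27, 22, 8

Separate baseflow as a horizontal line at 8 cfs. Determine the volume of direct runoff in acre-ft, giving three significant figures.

V ≈ 23.8 acre-ft

Direct-runoff ordinates (Q − Q_b): 0.0, 33.0, 149.0, 111.0, 83.0, 62.0, 46.0, 34.0, 26.0, 19.0, 14.0, 0.0 cfs.
ΣQ_DR = 577.0 cfs.
With Δt = 0.5 h = 1800 s, V = ΣQ_DR · Δt = 577.0 × 1800 = 1.04 × 10^6 ft³ = 23.8 acre-ft.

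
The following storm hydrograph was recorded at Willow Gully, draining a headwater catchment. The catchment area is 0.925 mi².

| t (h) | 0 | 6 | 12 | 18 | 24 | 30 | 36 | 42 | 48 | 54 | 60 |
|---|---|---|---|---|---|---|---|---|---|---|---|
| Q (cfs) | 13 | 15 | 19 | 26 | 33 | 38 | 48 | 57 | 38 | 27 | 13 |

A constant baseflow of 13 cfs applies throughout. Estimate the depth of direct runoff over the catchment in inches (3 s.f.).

d ≈ 1.85 in

Direct runoff: 0.0, 2.0, 6.0, 13.0, 20.0, 25.0, 35.0, 44.0, 25.0, 14.0, 0.0 cfs; ΣQ_DR = 184.0 cfs.
V = ΣQ_DR · Δt = 184.0 × 21600 s = 3.974 × 10^6 ft³.
Over A = 0.925 mi², depth = V / A = 1.85 in.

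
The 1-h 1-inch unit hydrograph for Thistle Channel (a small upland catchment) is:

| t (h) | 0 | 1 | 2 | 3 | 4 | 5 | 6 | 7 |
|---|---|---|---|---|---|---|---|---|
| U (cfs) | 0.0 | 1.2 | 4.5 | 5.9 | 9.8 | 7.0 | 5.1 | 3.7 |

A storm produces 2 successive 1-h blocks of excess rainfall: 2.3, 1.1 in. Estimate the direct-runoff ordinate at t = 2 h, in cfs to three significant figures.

Q ≈ 11.7 cfs

By discrete convolution, Q_j = Σ (P_i / 1 in) · U_{j−i}.
At t = 2 h (j=2): Q = (2.3/1)·4.5 + (1.1/1)·1.2 = 11.7 cfs.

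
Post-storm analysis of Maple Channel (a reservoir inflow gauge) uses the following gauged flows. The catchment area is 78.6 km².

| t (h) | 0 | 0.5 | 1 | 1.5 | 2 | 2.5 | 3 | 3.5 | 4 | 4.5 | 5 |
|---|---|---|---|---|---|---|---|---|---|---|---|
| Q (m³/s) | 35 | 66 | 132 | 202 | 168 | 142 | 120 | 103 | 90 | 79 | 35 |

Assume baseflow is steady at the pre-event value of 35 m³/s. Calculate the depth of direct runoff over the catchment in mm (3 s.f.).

d ≈ 18.0 mm

Direct runoff: 0.0, 31.0, 97.0, 167.0, 133.0, 107.0, 85.0, 68.0, 55.0, 44.0, 0.0 m³/s; ΣQ_DR = 787.0 m³/s.
V = ΣQ_DR · Δt = 787.0 × 1800 s = 1.417 × 10^6 m³.
Over A = 78.6 km², depth = V / A = 18.0 mm.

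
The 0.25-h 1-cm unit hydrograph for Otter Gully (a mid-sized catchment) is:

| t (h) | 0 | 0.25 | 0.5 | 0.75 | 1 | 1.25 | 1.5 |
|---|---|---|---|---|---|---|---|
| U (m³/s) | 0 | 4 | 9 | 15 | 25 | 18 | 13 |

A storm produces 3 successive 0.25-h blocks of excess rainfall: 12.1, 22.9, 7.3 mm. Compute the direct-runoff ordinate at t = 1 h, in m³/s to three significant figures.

By discrete convolution, Q_j = Σ (P_i / 10 mm) · U_{j−i}.
At t = 1 h (j=4): Q = (12.1/10)·25 + (22.9/10)·15 + (7.3/10)·9 = 71.2 m³/s.

Q ≈ 71.2 m³/s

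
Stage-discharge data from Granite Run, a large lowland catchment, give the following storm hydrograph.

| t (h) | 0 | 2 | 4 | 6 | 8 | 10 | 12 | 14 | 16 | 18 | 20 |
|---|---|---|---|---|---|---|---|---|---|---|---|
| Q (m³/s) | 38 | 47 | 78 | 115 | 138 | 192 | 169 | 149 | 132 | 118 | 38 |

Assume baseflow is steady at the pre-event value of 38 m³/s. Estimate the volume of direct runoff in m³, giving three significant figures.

V ≈ 5.73 × 10^6 m³

Direct-runoff ordinates (Q − Q_b): 0.0, 9.0, 40.0, 77.0, 100.0, 154.0, 131.0, 111.0, 94.0, 80.0, 0.0 m³/s.
ΣQ_DR = 796.0 m³/s.
With Δt = 2 h = 7200 s, V = ΣQ_DR · Δt = 796.0 × 7200 = 5.73 × 10^6 m³.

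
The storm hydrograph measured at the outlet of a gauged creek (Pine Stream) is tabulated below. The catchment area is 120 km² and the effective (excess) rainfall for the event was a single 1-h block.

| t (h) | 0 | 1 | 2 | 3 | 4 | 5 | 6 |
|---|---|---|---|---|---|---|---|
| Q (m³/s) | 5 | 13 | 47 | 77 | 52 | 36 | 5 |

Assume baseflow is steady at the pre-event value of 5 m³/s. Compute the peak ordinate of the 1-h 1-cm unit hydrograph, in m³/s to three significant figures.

U_p ≈ 120 m³/s

Direct runoff: 0.0, 8.0, 42.0, 72.0, 47.0, 31.0, 0.0 m³/s; ΣQ_DR = 200.0 m³/s, peak = 72.0 m³/s.
Runoff depth d = ΣQ_DR·Δt / A = 200.0 × 3600 / (120 km²) = 6.000 mm.
The 1-cm UH is the DRH scaled by (10 mm)/d, so U_p = 72.0 × 10/6.000 = 120 m³/s.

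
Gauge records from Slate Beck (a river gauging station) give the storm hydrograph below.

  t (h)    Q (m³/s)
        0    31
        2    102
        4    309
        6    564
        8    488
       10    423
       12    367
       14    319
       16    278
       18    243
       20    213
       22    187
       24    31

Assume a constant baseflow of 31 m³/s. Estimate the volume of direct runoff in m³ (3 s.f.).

Direct-runoff ordinates (Q − Q_b): 0.0, 71.0, 278.0, 533.0, 457.0, 392.0, 336.0, 288.0, 247.0, 212.0, 182.0, 156.0, 0.0 m³/s.
ΣQ_DR = 3152 m³/s.
With Δt = 2 h = 7200 s, V = ΣQ_DR · Δt = 3152 × 7200 = 2.27 × 10^7 m³.

V ≈ 2.27 × 10^7 m³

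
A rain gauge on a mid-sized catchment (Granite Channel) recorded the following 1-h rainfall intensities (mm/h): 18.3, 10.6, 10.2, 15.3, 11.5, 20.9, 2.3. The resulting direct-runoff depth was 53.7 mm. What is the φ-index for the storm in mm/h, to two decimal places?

Only the 6 blocks with intensity above φ contribute runoff: 18.3, 10.6, 10.2, 15.3, 11.5, 20.9 mm/h.
Σ(I−φ)·Δt = d  ⇒  (18.3+10.6+10.2+15.3+11.5+20.9 − 6φ)·1 = 53.7
φ = (86.80 − 53.7/1) / 6 = 5.52 mm/h.

φ ≈ 5.52 mm/h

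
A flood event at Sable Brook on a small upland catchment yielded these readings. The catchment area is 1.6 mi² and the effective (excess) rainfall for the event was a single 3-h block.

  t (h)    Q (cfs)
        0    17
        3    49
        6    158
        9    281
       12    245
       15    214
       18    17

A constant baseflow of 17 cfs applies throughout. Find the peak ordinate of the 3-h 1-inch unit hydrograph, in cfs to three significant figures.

Direct runoff: 0.0, 32.0, 141.0, 264.0, 228.0, 197.0, 0.0 cfs; ΣQ_DR = 862.0 cfs, peak = 264.0 cfs.
Runoff depth d = ΣQ_DR·Δt / A = 862.0 × 10800 / (1.6 mi²) = 2.505 in.
The 1-inch UH is the DRH scaled by (1 in)/d, so U_p = 264.0 × 1/2.505 = 105 cfs.

U_p ≈ 105 cfs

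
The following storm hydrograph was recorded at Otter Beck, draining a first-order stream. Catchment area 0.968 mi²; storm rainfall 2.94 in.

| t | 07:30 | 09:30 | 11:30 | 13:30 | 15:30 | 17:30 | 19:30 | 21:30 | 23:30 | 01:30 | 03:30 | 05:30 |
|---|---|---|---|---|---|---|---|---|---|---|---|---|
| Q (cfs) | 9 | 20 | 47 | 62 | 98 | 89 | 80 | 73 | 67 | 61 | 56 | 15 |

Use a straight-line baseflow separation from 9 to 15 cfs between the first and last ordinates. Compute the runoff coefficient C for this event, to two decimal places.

C ≈ 0.58

ΣQ_DR = 533.0 cfs; V = ΣQ_DR·Δt = 3.838 × 10^6 ft³.
Runoff depth d = V / A = 1.706 in.
C = d / P = 1.706 / 2.94 = 0.58.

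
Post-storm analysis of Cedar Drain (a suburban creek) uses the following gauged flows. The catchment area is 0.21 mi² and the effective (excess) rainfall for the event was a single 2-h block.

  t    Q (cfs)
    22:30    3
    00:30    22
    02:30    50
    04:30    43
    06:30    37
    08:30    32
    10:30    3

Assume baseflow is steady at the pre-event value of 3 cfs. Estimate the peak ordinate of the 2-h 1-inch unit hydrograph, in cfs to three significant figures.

Direct runoff: 0.0, 19.0, 47.0, 40.0, 34.0, 29.0, 0.0 cfs; ΣQ_DR = 169.0 cfs, peak = 47.0 cfs.
Runoff depth d = ΣQ_DR·Δt / A = 169.0 × 7200 / (0.21 mi²) = 2.494 in.
The 1-inch UH is the DRH scaled by (1 in)/d, so U_p = 47.0 × 1/2.494 = 18.8 cfs.

U_p ≈ 18.8 cfs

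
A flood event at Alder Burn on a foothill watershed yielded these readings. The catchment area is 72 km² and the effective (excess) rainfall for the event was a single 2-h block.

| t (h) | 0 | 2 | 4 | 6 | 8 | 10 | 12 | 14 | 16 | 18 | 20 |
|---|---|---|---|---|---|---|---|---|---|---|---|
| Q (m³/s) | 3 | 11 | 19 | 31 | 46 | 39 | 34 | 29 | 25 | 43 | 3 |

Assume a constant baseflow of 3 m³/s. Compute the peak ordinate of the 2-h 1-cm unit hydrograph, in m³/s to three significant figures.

Direct runoff: 0.0, 8.0, 16.0, 28.0, 43.0, 36.0, 31.0, 26.0, 22.0, 40.0, 0.0 m³/s; ΣQ_DR = 250.0 m³/s, peak = 43.0 m³/s.
Runoff depth d = ΣQ_DR·Δt / A = 250.0 × 7200 / (72 km²) = 25.00 mm.
The 1-cm UH is the DRH scaled by (10 mm)/d, so U_p = 43.0 × 10/25.00 = 17.2 m³/s.

U_p ≈ 17.2 m³/s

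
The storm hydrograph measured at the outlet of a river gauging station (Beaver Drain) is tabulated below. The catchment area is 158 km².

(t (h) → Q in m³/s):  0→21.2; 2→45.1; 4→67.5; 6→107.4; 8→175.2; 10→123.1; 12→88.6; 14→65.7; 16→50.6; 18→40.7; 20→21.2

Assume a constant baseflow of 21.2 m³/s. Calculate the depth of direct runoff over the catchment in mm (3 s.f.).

Direct runoff: 0.0, 23.9, 46.3, 86.2, 154.0, 101.9, 67.4, 44.5, 29.4, 19.5, 0.0 m³/s; ΣQ_DR = 573.1 m³/s.
V = ΣQ_DR · Δt = 573.1 × 7200 s = 4.126 × 10^6 m³.
Over A = 158 km², depth = V / A = 26.1 mm.

d ≈ 26.1 mm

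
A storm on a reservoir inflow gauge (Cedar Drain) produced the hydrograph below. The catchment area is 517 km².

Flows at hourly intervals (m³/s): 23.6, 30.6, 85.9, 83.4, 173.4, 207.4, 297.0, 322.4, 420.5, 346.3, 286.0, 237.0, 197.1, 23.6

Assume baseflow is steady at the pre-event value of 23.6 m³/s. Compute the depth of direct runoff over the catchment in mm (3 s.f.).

Direct runoff: 0.0, 7.0, 62.3, 59.8, 149.8, 183.8, 273.4, 298.8, 396.9, 322.7, 262.4, 213.4, 173.5, 0.0 m³/s; ΣQ_DR = 2404 m³/s.
V = ΣQ_DR · Δt = 2404 × 3600 s = 8.654 × 10^6 m³.
Over A = 517 km², depth = V / A = 16.7 mm.

d ≈ 16.7 mm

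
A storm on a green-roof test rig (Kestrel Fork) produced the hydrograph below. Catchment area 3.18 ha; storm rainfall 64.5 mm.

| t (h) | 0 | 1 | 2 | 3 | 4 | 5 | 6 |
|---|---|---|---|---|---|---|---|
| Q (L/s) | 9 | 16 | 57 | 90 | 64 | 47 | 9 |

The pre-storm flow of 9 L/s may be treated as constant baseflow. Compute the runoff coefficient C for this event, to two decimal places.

C ≈ 0.40

ΣQ_DR = 229.0 L/s; V = ΣQ_DR·Δt = 8.244 × 10^5 L.
Runoff depth d = V / A = 25.92 mm.
C = d / P = 25.92 / 64.5 = 0.40.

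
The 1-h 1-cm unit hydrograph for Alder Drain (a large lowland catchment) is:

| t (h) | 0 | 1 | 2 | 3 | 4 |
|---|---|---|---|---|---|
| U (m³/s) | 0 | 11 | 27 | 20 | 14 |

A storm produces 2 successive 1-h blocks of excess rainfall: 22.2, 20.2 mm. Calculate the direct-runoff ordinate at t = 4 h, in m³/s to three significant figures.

Q ≈ 71.5 m³/s

By discrete convolution, Q_j = Σ (P_i / 10 mm) · U_{j−i}.
At t = 4 h (j=4): Q = (22.2/10)·14 + (20.2/10)·20 = 71.5 m³/s.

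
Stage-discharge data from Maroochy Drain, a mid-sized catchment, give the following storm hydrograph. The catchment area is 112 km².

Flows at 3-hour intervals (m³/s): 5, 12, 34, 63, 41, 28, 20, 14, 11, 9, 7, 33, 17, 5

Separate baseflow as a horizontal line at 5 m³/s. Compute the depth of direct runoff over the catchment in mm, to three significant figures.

Direct runoff: 0.0, 7.0, 29.0, 58.0, 36.0, 23.0, 15.0, 9.0, 6.0, 4.0, 2.0, 28.0, 12.0, 0.0 m³/s; ΣQ_DR = 229.0 m³/s.
V = ΣQ_DR · Δt = 229.0 × 10800 s = 2.473 × 10^6 m³.
Over A = 112 km², depth = V / A = 22.1 mm.

d ≈ 22.1 mm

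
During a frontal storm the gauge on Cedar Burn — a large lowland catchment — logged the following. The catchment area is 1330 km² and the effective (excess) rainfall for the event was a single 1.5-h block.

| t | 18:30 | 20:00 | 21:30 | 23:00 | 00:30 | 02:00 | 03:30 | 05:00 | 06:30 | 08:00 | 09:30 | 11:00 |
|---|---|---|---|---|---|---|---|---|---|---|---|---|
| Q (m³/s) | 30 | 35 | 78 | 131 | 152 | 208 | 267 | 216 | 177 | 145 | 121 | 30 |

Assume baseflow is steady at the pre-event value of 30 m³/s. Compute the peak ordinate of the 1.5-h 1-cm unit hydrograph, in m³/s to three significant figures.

U_p ≈ 475 m³/s

Direct runoff: 0.0, 5.0, 48.0, 101.0, 122.0, 178.0, 237.0, 186.0, 147.0, 115.0, 91.0, 0.0 m³/s; ΣQ_DR = 1230 m³/s, peak = 237.0 m³/s.
Runoff depth d = ΣQ_DR·Δt / A = 1230 × 5400 / (1330 km²) = 4.994 mm.
The 1-cm UH is the DRH scaled by (10 mm)/d, so U_p = 237.0 × 10/4.994 = 475 m³/s.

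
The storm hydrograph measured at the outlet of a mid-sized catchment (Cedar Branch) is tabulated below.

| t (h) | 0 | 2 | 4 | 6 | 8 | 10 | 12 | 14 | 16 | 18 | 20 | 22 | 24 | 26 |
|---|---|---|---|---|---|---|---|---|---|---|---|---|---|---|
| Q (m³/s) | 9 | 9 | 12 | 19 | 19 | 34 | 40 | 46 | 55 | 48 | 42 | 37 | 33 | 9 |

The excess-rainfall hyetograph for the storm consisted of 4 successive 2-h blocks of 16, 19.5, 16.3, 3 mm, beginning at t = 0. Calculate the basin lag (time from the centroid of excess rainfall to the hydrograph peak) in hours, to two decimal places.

Centroid of excess rainfall: t_c = Σ P_i·t̄_i / ΣP_i = 3.2299 h (block centres at 1, 3, 5, 7 h).
Hydrograph peak occurs at t = 16 h, so basin lag t_L = 16 − 3.2299 = 12.77 h.

t_L ≈ 12.77 h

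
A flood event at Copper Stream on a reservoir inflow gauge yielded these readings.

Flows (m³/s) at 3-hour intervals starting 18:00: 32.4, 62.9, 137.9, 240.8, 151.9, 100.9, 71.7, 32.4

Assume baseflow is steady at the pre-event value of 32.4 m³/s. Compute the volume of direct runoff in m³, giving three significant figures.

Direct-runoff ordinates (Q − Q_b): 0.0, 30.5, 105.5, 208.4, 119.5, 68.5, 39.3, 0.0 m³/s.
ΣQ_DR = 571.7 m³/s.
With Δt = 3 h = 10800 s, V = ΣQ_DR · Δt = 571.7 × 10800 = 6.17 × 10^6 m³.

V ≈ 6.17 × 10^6 m³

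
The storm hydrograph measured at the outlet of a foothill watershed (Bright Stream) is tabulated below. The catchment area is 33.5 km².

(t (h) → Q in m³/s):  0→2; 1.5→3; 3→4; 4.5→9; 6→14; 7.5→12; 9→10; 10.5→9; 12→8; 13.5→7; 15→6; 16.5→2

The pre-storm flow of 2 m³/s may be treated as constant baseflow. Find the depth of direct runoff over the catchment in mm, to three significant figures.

Direct runoff: 0.0, 1.0, 2.0, 7.0, 12.0, 10.0, 8.0, 7.0, 6.0, 5.0, 4.0, 0.0 m³/s; ΣQ_DR = 62.00 m³/s.
V = ΣQ_DR · Δt = 62.00 × 5400 s = 3.348 × 10^5 m³.
Over A = 33.5 km², depth = V / A = 9.99 mm.

d ≈ 9.99 mm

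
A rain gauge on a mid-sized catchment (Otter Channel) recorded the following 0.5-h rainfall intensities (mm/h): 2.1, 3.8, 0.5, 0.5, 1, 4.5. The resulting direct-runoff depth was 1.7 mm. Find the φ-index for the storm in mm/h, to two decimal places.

Only the 2 blocks with intensity above φ contribute runoff: 3.8, 4.5 mm/h.
Σ(I−φ)·Δt = d  ⇒  (3.8+4.5 − 2φ)·0.5 = 1.7
φ = (8.300 − 1.7/0.5) / 2 = 2.45 mm/h.

φ ≈ 2.45 mm/h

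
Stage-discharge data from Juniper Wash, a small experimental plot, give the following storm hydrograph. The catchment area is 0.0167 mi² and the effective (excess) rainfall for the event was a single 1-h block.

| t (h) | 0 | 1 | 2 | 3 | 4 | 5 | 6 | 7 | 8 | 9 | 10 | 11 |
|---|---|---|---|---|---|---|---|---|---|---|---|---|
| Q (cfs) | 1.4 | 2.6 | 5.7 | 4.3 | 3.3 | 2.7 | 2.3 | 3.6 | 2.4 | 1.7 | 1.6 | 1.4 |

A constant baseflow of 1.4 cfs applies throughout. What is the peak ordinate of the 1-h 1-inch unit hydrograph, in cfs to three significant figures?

U_p ≈ 2.86 cfs

Direct runoff: 0.0, 1.2, 4.3, 2.9, 1.9, 1.3, 0.9, 2.2, 1.0, 0.3, 0.2, 0.0 cfs; ΣQ_DR = 16.20 cfs, peak = 4.3 cfs.
Runoff depth d = ΣQ_DR·Δt / A = 16.20 × 3600 / (0.0167 mi²) = 1.503 in.
The 1-inch UH is the DRH scaled by (1 in)/d, so U_p = 4.3 × 1/1.503 = 2.86 cfs.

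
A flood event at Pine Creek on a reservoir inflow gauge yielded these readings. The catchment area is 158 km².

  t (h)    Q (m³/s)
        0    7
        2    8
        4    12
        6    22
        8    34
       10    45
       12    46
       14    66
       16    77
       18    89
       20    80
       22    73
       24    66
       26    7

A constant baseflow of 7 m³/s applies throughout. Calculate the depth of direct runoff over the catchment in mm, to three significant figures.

d ≈ 24.3 mm

Direct runoff: 0.0, 1.0, 5.0, 15.0, 27.0, 38.0, 39.0, 59.0, 70.0, 82.0, 73.0, 66.0, 59.0, 0.0 m³/s; ΣQ_DR = 534.0 m³/s.
V = ΣQ_DR · Δt = 534.0 × 7200 s = 3.845 × 10^6 m³.
Over A = 158 km², depth = V / A = 24.3 mm.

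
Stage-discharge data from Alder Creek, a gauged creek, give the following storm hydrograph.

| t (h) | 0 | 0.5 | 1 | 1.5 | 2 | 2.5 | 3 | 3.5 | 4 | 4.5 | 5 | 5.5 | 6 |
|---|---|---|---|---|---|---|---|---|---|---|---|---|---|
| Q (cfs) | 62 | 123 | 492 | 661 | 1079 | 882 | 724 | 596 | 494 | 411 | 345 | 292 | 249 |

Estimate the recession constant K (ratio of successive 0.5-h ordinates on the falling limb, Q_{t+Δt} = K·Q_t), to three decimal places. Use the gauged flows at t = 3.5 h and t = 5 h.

Using the recession-limb readings at t = 3.5 h and t = 5 h: Q falls from 596 to 345 cfs over 3 intervals.
K = (Q₂/Q₁)^(1/3) = (345/596)^(1/3) = 0.833.

K ≈ 0.833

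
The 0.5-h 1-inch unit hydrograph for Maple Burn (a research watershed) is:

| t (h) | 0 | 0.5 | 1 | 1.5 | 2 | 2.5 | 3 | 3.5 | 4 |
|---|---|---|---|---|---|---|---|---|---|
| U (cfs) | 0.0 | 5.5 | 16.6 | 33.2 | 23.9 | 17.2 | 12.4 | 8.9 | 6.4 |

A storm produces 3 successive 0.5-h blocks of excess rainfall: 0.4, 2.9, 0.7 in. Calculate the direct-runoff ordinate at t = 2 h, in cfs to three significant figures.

By discrete convolution, Q_j = Σ (P_i / 1 in) · U_{j−i}.
At t = 2 h (j=4): Q = (0.4/1)·23.9 + (2.9/1)·33.2 + (0.7/1)·16.6 = 117 cfs.

Q ≈ 117 cfs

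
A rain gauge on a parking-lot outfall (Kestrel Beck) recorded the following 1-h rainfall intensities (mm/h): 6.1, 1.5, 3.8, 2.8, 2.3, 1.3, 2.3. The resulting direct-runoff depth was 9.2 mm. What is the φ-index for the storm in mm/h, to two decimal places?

φ ≈ 1.62 mm/h

Only the 5 blocks with intensity above φ contribute runoff: 6.1, 3.8, 2.8, 2.3, 2.3 mm/h.
Σ(I−φ)·Δt = d  ⇒  (6.1+3.8+2.8+2.3+2.3 − 5φ)·1 = 9.2
φ = (17.30 − 9.2/1) / 5 = 1.62 mm/h.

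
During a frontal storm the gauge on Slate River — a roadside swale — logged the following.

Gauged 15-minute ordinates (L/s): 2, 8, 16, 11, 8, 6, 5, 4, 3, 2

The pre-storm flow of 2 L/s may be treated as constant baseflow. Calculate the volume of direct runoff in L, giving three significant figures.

V ≈ 40500 L

Direct-runoff ordinates (Q − Q_b): 0.0, 6.0, 14.0, 9.0, 6.0, 4.0, 3.0, 2.0, 1.0, 0.0 L/s.
ΣQ_DR = 45.00 L/s.
With Δt = 0.25 h = 900 s, V = ΣQ_DR · Δt = 45.00 × 900 = 40500 L.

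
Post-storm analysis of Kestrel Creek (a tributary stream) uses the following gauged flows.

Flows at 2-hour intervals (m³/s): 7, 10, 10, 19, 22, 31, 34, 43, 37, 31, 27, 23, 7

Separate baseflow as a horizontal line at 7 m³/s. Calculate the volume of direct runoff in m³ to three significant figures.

V ≈ 1.51 × 10^6 m³

Direct-runoff ordinates (Q − Q_b): 0.0, 3.0, 3.0, 12.0, 15.0, 24.0, 27.0, 36.0, 30.0, 24.0, 20.0, 16.0, 0.0 m³/s.
ΣQ_DR = 210.0 m³/s.
With Δt = 2 h = 7200 s, V = ΣQ_DR · Δt = 210.0 × 7200 = 1.51 × 10^6 m³.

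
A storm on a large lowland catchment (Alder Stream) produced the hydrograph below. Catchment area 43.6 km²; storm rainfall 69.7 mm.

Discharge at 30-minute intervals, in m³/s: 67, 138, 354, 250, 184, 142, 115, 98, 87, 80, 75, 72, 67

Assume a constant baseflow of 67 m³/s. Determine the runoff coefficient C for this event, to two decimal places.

C ≈ 0.51

ΣQ_DR = 858.0 m³/s; V = ΣQ_DR·Δt = 1.544 × 10^6 m³.
Runoff depth d = V / A = 35.42 mm.
C = d / P = 35.42 / 69.7 = 0.51.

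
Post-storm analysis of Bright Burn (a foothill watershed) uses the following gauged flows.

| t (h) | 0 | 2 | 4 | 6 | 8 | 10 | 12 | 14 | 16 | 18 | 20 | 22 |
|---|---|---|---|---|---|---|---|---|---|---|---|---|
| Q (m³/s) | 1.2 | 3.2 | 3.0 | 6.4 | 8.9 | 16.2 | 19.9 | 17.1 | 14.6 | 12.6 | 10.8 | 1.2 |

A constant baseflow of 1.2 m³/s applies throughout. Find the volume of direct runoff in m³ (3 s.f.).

Direct-runoff ordinates (Q − Q_b): 0.0, 2.0, 1.8, 5.2, 7.7, 15.0, 18.7, 15.9, 13.4, 11.4, 9.6, 0.0 m³/s.
ΣQ_DR = 100.7 m³/s.
With Δt = 2 h = 7200 s, V = ΣQ_DR · Δt = 100.7 × 7200 = 7.25 × 10^5 m³.

V ≈ 7.25 × 10^5 m³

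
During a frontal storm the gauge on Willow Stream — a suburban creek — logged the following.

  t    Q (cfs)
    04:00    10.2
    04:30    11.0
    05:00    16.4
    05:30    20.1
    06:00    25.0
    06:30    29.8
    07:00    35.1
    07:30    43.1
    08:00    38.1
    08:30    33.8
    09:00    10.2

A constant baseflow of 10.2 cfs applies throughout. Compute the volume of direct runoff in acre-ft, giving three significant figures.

Direct-runoff ordinates (Q − Q_b): 0.0, 0.8, 6.2, 9.9, 14.8, 19.6, 24.9, 32.9, 27.9, 23.6, 0.0 cfs.
ΣQ_DR = 160.6 cfs.
With Δt = 0.5 h = 1800 s, V = ΣQ_DR · Δt = 160.6 × 1800 = 2.89 × 10^5 ft³ = 6.64 acre-ft.

V ≈ 6.64 acre-ft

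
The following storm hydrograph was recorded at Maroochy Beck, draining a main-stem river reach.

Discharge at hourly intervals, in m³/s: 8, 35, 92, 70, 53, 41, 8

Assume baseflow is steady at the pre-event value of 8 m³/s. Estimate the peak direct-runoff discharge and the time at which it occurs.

Subtracting baseflow gives direct-runoff ordinates: 0.0, 27.0, 84.0, 62.0, 45.0, 33.0, 0.0 m³/s.
The maximum is 84.0 m³/s, occurring at the reading for t = 2 h.

Q_p = 84.0 m³/s at t = 2 h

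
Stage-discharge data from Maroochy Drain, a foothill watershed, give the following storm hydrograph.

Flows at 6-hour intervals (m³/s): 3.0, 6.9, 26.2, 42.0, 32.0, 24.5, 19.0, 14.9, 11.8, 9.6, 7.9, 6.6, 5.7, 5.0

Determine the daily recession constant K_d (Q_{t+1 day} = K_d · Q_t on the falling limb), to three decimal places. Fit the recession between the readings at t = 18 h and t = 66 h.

K_d ≈ 0.396

Between t = 18 h and t = 66 h the flow falls from 42.0 to 6.6 m³/s over 8×6 h = 48 h.
Per-interval ratio K = (6.6/42.0)^(1/8) = 0.7935; K_d = K^(24/6) = 0.396.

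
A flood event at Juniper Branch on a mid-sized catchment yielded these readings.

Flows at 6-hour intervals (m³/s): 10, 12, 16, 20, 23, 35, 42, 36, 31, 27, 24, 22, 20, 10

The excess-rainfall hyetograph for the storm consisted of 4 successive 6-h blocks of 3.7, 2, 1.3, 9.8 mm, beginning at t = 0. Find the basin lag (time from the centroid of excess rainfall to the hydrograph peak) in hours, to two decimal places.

t_L ≈ 20.86 h

Centroid of excess rainfall: t_c = Σ P_i·t̄_i / ΣP_i = 15.1429 h (block centres at 3, 9, 15, 21 h).
Hydrograph peak occurs at t = 36 h, so basin lag t_L = 36 − 15.1429 = 20.86 h.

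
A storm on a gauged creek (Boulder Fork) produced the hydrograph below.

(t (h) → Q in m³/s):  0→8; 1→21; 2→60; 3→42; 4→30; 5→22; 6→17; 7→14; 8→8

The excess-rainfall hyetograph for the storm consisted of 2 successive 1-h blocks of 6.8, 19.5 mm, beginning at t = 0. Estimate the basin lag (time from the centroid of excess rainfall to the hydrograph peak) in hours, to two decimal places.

t_L ≈ 0.76 h

Centroid of excess rainfall: t_c = Σ P_i·t̄_i / ΣP_i = 1.2414 h (block centres at 0.5, 1.5 h).
Hydrograph peak occurs at t = 2 h, so basin lag t_L = 2 − 1.2414 = 0.76 h.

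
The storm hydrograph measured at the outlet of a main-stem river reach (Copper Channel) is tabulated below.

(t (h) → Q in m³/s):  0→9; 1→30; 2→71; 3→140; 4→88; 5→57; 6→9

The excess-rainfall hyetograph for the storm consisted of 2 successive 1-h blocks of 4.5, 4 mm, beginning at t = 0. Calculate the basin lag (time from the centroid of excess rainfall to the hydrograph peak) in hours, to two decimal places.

t_L ≈ 2.03 h

Centroid of excess rainfall: t_c = Σ P_i·t̄_i / ΣP_i = 0.9706 h (block centres at 0.5, 1.5 h).
Hydrograph peak occurs at t = 3 h, so basin lag t_L = 3 − 0.9706 = 2.03 h.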